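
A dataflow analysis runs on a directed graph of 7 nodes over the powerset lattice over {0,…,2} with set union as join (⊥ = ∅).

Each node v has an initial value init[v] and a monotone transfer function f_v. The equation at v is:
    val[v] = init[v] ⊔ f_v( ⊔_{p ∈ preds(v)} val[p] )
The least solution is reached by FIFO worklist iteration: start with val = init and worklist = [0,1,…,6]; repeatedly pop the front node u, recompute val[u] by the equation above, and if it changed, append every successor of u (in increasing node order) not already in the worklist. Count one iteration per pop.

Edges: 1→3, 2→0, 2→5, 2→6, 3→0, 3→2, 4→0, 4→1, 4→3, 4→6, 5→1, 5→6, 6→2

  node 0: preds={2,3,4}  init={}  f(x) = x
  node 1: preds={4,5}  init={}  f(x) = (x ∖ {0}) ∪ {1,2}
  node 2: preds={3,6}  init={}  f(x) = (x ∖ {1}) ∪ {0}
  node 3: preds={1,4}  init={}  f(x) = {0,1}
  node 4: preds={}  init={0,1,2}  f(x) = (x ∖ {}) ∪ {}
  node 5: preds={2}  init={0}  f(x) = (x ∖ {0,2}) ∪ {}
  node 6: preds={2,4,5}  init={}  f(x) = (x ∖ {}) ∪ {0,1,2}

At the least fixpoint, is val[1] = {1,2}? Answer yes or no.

yes

Trace (12 dequeues):
  [1] u=0 | in {0,1,2} | out {0,1,2} | prev {} | push {}
  [2] u=1 | in {0,1,2} | out {1,2} | prev {} | push {}
  [3] u=2 | in {} | out {0} | prev {} | push {0}
  [4] u=3 | in {0,1,2} | out {0,1} | prev {} | push {2}
  [5] u=4 | in {} | out {0,1,2} | ==
  [6] u=5 | in {0} | out {0} | ==
  [7] u=6 | in {0,1,2} | out {0,1,2} | prev {} | push {}
  [8] u=0 | in {0,1,2} | out {0,1,2} | ==
  [9] u=2 | in {0,1,2} | out {0,2} | prev {0} | push {0,5,6}
  [10] u=0 | in {0,1,2} | out {0,1,2} | ==
  [11] u=5 | in {0,2} | out {0} | ==
  [12] u=6 | in {0,1,2} | out {0,1,2} | ==

Converged values:
  [0] {0,1,2}
  [1] {1,2}
  [2] {0,2}
  [3] {0,1}
  [4] {0,1,2}
  [5] {0}
  [6] {0,1,2}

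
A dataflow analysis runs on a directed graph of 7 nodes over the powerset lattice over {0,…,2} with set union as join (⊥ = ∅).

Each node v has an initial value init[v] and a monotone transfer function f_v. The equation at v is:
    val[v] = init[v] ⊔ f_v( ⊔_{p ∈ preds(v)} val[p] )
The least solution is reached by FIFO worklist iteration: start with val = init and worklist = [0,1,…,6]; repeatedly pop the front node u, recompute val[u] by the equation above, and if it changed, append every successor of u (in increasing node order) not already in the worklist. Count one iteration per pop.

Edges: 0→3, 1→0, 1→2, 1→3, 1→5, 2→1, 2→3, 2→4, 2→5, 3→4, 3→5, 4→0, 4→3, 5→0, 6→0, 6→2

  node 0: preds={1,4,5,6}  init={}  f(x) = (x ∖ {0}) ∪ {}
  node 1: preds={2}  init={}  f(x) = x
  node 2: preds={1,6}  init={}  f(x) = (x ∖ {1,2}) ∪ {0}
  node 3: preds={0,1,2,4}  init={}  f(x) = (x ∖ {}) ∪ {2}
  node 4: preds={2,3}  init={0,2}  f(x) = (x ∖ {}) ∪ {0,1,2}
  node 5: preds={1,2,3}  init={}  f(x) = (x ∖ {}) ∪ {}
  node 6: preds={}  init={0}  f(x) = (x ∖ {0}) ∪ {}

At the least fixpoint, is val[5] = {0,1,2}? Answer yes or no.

yes

Iteration log — 14 steps:
  step 1. node 0  ⊔preds={0,2}  new={2}  old={}  +wl: 
  step 2. node 1  ⊔preds={}  new={}  stable
  step 3. node 2  ⊔preds={0}  new={0}  old={}  +wl: 1
  step 4. node 3  ⊔preds={0,2}  new={0,2}  old={}  +wl: 
  step 5. node 4  ⊔preds={0,2}  new={0,1,2}  old={0,2}  +wl: 0,3
  step 6. node 5  ⊔preds={0,2}  new={0,2}  old={}  +wl: 
  step 7. node 6  ⊔preds={}  new={0}  stable
  step 8. node 1  ⊔preds={0}  new={0}  old={}  +wl: 2,5
  step 9. node 0  ⊔preds={0,1,2}  new={1,2}  old={2}  +wl: 
  step 10. node 3  ⊔preds={0,1,2}  new={0,1,2}  old={0,2}  +wl: 4
  step 11. node 2  ⊔preds={0}  new={0}  stable
  step 12. node 5  ⊔preds={0,1,2}  new={0,1,2}  old={0,2}  +wl: 0
  step 13. node 4  ⊔preds={0,1,2}  new={0,1,2}  stable
  step 14. node 0  ⊔preds={0,1,2}  new={1,2}  stable

Least fixpoint reached:
  node 0: {1,2}
  node 1: {0}
  node 2: {0}
  node 3: {0,1,2}
  node 4: {0,1,2}
  node 5: {0,1,2}
  node 6: {0}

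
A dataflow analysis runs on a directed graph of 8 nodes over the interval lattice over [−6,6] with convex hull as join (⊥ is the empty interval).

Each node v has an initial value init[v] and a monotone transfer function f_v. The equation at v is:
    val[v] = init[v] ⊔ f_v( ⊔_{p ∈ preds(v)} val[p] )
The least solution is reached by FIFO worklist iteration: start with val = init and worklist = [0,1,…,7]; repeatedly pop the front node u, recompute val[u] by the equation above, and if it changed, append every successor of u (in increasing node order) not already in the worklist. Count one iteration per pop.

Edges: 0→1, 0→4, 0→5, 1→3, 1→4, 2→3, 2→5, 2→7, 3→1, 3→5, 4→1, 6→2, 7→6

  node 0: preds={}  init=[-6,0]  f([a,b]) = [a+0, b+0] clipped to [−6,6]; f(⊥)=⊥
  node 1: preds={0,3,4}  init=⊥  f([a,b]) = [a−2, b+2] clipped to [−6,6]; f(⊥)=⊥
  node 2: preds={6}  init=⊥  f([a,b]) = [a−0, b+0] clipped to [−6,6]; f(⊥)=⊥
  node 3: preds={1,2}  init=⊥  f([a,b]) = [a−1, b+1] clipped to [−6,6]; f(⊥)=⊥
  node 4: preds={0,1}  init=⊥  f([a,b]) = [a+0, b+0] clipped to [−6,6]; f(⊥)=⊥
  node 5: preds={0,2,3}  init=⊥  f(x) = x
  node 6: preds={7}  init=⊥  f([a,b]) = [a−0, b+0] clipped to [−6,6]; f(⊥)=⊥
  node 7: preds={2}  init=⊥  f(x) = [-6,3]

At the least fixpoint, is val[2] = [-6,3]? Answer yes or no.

Trace (19 dequeues):
  [1] u=0 | in ⊥ | out [-6,0] | ==
  [2] u=1 | in [-6,0] | out [-6,2] | prev ⊥ | push {}
  [3] u=2 | in ⊥ | out ⊥ | ==
  [4] u=3 | in [-6,2] | out [-6,3] | prev ⊥ | push {1}
  [5] u=4 | in [-6,2] | out [-6,2] | prev ⊥ | push {}
  [6] u=5 | in [-6,3] | out [-6,3] | prev ⊥ | push {}
  [7] u=6 | in ⊥ | out ⊥ | ==
  [8] u=7 | in ⊥ | out [-6,3] | prev ⊥ | push {6}
  [9] u=1 | in [-6,3] | out [-6,5] | prev [-6,2] | push {3,4}
  [10] u=6 | in [-6,3] | out [-6,3] | prev ⊥ | push {2}
  [11] u=3 | in [-6,5] | out [-6,6] | prev [-6,3] | push {1,5}
  [12] u=4 | in [-6,5] | out [-6,5] | prev [-6,2] | push {}
  [13] u=2 | in [-6,3] | out [-6,3] | prev ⊥ | push {3,7}
  [14] u=1 | in [-6,6] | out [-6,6] | prev [-6,5] | push {4}
  [15] u=5 | in [-6,6] | out [-6,6] | prev [-6,3] | push {}
  [16] u=3 | in [-6,6] | out [-6,6] | ==
  [17] u=7 | in [-6,3] | out [-6,3] | ==
  [18] u=4 | in [-6,6] | out [-6,6] | prev [-6,5] | push {1}
  [19] u=1 | in [-6,6] | out [-6,6] | ==

Converged values:
  [0] [-6,0]
  [1] [-6,6]
  [2] [-6,3]
  [3] [-6,6]
  [4] [-6,6]
  [5] [-6,6]
  [6] [-6,3]
  [7] [-6,3]

yes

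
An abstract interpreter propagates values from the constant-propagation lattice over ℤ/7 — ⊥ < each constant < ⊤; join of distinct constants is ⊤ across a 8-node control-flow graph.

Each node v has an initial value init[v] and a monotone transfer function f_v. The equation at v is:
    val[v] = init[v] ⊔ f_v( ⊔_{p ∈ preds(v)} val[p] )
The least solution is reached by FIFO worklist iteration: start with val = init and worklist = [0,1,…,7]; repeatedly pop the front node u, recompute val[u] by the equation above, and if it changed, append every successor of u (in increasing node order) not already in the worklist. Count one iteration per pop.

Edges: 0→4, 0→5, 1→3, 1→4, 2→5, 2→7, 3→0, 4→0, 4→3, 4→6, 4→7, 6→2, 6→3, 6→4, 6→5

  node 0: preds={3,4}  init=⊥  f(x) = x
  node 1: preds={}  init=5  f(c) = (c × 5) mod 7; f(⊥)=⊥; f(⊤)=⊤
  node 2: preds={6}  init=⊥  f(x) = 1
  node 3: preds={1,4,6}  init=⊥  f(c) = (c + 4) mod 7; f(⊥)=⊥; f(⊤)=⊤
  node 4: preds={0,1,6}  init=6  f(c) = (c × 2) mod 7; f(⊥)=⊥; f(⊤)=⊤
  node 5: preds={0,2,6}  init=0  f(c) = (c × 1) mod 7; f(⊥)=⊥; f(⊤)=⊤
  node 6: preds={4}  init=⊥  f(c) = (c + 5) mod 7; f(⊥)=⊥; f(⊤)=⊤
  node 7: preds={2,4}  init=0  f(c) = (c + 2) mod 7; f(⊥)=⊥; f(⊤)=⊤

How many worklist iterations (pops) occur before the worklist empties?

Trace (13 dequeues):
  [1] u=0 | in 6 | out 6 | prev ⊥ | push {}
  [2] u=1 | in ⊥ | out 5 | ==
  [3] u=2 | in ⊥ | out 1 | prev ⊥ | push {}
  [4] u=3 | in ⊤ | out ⊤ | prev ⊥ | push {0}
  [5] u=4 | in ⊤ | out ⊤ | prev 6 | push {3}
  [6] u=5 | in ⊤ | out ⊤ | prev 0 | push {}
  [7] u=6 | in ⊤ | out ⊤ | prev ⊥ | push {2,4,5}
  [8] u=7 | in ⊤ | out ⊤ | prev 0 | push {}
  [9] u=0 | in ⊤ | out ⊤ | prev 6 | push {}
  [10] u=3 | in ⊤ | out ⊤ | ==
  [11] u=2 | in ⊤ | out 1 | ==
  [12] u=4 | in ⊤ | out ⊤ | ==
  [13] u=5 | in ⊤ | out ⊤ | ==

Converged values:
  [0] ⊤
  [1] 5
  [2] 1
  [3] ⊤
  [4] ⊤
  [5] ⊤
  [6] ⊤
  [7] ⊤

13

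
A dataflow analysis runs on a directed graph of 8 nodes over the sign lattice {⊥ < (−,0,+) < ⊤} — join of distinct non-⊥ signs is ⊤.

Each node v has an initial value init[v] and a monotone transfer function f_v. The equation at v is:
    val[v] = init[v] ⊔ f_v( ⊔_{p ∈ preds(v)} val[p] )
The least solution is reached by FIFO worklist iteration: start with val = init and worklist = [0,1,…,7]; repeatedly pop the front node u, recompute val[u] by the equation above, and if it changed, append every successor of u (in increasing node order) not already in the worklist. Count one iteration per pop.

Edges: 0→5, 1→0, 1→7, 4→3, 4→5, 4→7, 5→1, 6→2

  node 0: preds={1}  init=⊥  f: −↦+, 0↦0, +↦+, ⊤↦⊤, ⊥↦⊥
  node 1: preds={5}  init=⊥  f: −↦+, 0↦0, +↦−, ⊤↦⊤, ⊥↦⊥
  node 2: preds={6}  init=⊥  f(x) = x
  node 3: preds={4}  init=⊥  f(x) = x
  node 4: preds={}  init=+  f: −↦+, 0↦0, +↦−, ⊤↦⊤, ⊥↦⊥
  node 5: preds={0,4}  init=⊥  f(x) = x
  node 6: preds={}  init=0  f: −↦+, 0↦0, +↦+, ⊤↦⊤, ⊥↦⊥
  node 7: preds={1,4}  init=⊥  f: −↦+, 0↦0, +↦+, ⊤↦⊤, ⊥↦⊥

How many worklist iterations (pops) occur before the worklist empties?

12

Trace (12 dequeues):
  [1] u=0 | in ⊥ | out ⊥ | ==
  [2] u=1 | in ⊥ | out ⊥ | ==
  [3] u=2 | in 0 | out 0 | prev ⊥ | push {}
  [4] u=3 | in + | out + | prev ⊥ | push {}
  [5] u=4 | in ⊥ | out + | ==
  [6] u=5 | in + | out + | prev ⊥ | push {1}
  [7] u=6 | in ⊥ | out 0 | ==
  [8] u=7 | in + | out + | prev ⊥ | push {}
  [9] u=1 | in + | out − | prev ⊥ | push {0,7}
  [10] u=0 | in − | out + | prev ⊥ | push {5}
  [11] u=7 | in ⊤ | out ⊤ | prev + | push {}
  [12] u=5 | in + | out + | ==

Converged values:
  [0] +
  [1] −
  [2] 0
  [3] +
  [4] +
  [5] +
  [6] 0
  [7] ⊤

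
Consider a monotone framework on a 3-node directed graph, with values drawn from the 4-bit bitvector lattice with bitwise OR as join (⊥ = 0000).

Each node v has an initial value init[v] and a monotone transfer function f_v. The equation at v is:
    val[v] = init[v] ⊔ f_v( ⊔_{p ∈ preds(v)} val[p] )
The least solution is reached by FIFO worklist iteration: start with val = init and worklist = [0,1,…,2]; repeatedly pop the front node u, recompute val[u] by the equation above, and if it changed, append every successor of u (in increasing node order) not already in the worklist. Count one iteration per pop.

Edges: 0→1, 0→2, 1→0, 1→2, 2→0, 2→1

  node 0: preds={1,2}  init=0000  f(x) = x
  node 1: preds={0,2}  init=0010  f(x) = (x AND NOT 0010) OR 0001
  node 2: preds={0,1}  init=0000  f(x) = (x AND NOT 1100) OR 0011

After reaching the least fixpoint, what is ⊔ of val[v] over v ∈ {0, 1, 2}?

0011

Trace (6 dequeues):
  [1] u=0 | in 0010 | out 0010 | prev 0000 | push {}
  [2] u=1 | in 0010 | out 0011 | prev 0010 | push {0}
  [3] u=2 | in 0011 | out 0011 | prev 0000 | push {1}
  [4] u=0 | in 0011 | out 0011 | prev 0010 | push {2}
  [5] u=1 | in 0011 | out 0011 | ==
  [6] u=2 | in 0011 | out 0011 | ==

Converged values:
  [0] 0011
  [1] 0011
  [2] 0011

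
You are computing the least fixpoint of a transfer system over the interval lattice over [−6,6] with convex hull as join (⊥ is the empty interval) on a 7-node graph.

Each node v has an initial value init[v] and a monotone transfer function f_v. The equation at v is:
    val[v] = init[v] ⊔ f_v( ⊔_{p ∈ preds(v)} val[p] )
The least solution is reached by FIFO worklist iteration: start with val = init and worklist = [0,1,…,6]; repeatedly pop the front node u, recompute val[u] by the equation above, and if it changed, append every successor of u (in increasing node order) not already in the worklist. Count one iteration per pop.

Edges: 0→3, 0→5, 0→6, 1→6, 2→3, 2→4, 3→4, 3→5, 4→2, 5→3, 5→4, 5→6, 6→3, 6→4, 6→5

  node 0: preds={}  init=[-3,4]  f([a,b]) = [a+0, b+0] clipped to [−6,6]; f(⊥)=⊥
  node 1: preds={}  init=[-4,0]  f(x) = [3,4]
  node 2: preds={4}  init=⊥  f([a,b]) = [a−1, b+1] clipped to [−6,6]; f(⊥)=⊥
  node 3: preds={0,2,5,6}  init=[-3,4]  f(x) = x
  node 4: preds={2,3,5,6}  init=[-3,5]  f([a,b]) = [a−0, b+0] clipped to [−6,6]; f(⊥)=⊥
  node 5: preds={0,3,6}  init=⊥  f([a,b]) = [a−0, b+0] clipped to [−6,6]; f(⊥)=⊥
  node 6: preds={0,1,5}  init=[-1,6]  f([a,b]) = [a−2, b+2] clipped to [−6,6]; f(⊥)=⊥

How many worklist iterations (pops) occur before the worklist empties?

Worklist (15 pops):
  #1 pop 0: in=⊥ → [-3,4] (no change)
  #2 pop 1: in=⊥ → [-4,4] (was [-4,0]); enqueue []
  #3 pop 2: in=[-3,5] → [-4,6] (was ⊥); enqueue []
  #4 pop 3: in=[-4,6] → [-4,6] (was [-3,4]); enqueue []
  #5 pop 4: in=[-4,6] → [-4,6] (was [-3,5]); enqueue [2]
  #6 pop 5: in=[-4,6] → [-4,6] (was ⊥); enqueue [3,4]
  #7 pop 6: in=[-4,6] → [-6,6] (was [-1,6]); enqueue [5]
  #8 pop 2: in=[-4,6] → [-5,6] (was [-4,6]); enqueue []
  #9 pop 3: in=[-6,6] → [-6,6] (was [-4,6]); enqueue []
  #10 pop 4: in=[-6,6] → [-6,6] (was [-4,6]); enqueue [2]
  #11 pop 5: in=[-6,6] → [-6,6] (was [-4,6]); enqueue [3,4,6]
  #12 pop 2: in=[-6,6] → [-6,6] (was [-5,6]); enqueue []
  #13 pop 3: in=[-6,6] → [-6,6] (no change)
  #14 pop 4: in=[-6,6] → [-6,6] (no change)
  #15 pop 6: in=[-6,6] → [-6,6] (no change)

Fixpoint:
  val[0] = [-3,4]
  val[1] = [-4,4]
  val[2] = [-6,6]
  val[3] = [-6,6]
  val[4] = [-6,6]
  val[5] = [-6,6]
  val[6] = [-6,6]

15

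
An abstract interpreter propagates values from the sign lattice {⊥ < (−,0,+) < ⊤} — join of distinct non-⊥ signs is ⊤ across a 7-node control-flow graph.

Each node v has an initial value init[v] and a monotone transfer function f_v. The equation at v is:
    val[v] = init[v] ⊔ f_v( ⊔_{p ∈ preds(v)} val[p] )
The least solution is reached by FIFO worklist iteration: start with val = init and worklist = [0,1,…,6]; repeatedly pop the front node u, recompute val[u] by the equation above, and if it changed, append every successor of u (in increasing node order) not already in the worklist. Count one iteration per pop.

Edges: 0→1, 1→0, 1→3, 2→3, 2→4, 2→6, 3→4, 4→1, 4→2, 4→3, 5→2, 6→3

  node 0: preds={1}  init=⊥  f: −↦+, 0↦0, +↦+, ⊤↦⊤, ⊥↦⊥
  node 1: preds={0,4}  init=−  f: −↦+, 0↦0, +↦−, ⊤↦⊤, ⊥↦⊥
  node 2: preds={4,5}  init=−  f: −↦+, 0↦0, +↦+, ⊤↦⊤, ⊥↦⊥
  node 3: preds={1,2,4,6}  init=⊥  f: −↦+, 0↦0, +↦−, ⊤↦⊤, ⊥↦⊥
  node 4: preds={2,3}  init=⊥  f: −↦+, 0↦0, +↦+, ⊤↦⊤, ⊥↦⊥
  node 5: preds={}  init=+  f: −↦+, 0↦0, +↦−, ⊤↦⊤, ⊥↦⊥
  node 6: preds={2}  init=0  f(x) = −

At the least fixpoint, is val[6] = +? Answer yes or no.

no

Iteration log — 12 steps:
  step 1. node 0  ⊔preds=−  new=+  old=⊥  +wl: 
  step 2. node 1  ⊔preds=+  new=−  stable
  step 3. node 2  ⊔preds=+  new=⊤  old=−  +wl: 
  step 4. node 3  ⊔preds=⊤  new=⊤  old=⊥  +wl: 
  step 5. node 4  ⊔preds=⊤  new=⊤  old=⊥  +wl: 1,2,3
  step 6. node 5  ⊔preds=⊥  new=+  stable
  step 7. node 6  ⊔preds=⊤  new=⊤  old=0  +wl: 
  step 8. node 1  ⊔preds=⊤  new=⊤  old=−  +wl: 0
  step 9. node 2  ⊔preds=⊤  new=⊤  stable
  step 10. node 3  ⊔preds=⊤  new=⊤  stable
  step 11. node 0  ⊔preds=⊤  new=⊤  old=+  +wl: 1
  step 12. node 1  ⊔preds=⊤  new=⊤  stable

Least fixpoint reached:
  node 0: ⊤
  node 1: ⊤
  node 2: ⊤
  node 3: ⊤
  node 4: ⊤
  node 5: +
  node 6: ⊤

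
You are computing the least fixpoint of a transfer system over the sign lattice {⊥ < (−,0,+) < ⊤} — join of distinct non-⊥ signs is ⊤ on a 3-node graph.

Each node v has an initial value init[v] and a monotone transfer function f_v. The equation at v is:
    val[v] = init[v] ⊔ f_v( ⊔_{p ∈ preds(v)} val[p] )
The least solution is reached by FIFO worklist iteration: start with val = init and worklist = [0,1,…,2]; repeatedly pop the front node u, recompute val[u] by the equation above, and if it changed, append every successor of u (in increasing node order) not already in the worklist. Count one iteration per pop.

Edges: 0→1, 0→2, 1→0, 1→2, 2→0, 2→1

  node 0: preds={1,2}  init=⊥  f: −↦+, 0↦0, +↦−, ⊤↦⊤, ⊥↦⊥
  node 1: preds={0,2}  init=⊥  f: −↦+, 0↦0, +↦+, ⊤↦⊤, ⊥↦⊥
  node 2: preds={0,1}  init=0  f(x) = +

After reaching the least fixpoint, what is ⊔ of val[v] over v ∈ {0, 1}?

⊤

Worklist (7 pops):
  #1 pop 0: in=0 → 0 (was ⊥); enqueue []
  #2 pop 1: in=0 → 0 (was ⊥); enqueue [0]
  #3 pop 2: in=0 → ⊤ (was 0); enqueue [1]
  #4 pop 0: in=⊤ → ⊤ (was 0); enqueue [2]
  #5 pop 1: in=⊤ → ⊤ (was 0); enqueue [0]
  #6 pop 2: in=⊤ → ⊤ (no change)
  #7 pop 0: in=⊤ → ⊤ (no change)

Fixpoint:
  val[0] = ⊤
  val[1] = ⊤
  val[2] = ⊤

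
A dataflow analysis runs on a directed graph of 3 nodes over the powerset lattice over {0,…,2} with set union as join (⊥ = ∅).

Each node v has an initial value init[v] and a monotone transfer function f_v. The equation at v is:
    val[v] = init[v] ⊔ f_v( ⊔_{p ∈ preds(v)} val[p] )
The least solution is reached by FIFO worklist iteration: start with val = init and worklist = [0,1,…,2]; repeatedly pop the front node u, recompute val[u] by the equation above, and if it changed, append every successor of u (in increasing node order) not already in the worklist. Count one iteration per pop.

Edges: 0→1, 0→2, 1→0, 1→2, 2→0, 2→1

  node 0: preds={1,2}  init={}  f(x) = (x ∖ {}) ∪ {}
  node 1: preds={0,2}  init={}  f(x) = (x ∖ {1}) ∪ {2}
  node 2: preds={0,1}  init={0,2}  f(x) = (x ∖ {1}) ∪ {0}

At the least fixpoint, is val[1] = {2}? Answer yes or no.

no

Trace (4 dequeues):
  [1] u=0 | in {0,2} | out {0,2} | prev {} | push {}
  [2] u=1 | in {0,2} | out {0,2} | prev {} | push {0}
  [3] u=2 | in {0,2} | out {0,2} | ==
  [4] u=0 | in {0,2} | out {0,2} | ==

Converged values:
  [0] {0,2}
  [1] {0,2}
  [2] {0,2}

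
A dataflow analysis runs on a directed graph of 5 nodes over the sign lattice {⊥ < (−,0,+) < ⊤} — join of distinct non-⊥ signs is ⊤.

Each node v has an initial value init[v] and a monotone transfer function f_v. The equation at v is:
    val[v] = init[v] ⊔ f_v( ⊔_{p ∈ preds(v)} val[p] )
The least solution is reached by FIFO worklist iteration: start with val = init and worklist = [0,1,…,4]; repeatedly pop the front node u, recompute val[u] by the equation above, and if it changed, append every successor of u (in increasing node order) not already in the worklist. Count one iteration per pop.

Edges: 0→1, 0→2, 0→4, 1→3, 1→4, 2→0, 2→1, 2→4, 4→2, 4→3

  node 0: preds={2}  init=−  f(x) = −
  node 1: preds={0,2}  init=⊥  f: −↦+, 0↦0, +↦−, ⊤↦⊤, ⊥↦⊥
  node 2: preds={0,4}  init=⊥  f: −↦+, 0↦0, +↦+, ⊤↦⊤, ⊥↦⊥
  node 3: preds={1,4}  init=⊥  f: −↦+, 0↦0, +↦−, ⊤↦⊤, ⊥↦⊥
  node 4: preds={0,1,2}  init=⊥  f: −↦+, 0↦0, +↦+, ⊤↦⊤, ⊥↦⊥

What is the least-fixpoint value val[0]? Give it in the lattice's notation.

Iteration log — 12 steps:
  step 1. node 0  ⊔preds=⊥  new=−  stable
  step 2. node 1  ⊔preds=−  new=+  old=⊥  +wl: 
  step 3. node 2  ⊔preds=−  new=+  old=⊥  +wl: 0,1
  step 4. node 3  ⊔preds=+  new=−  old=⊥  +wl: 
  step 5. node 4  ⊔preds=⊤  new=⊤  old=⊥  +wl: 2,3
  step 6. node 0  ⊔preds=+  new=−  stable
  step 7. node 1  ⊔preds=⊤  new=⊤  old=+  +wl: 4
  step 8. node 2  ⊔preds=⊤  new=⊤  old=+  +wl: 0,1
  step 9. node 3  ⊔preds=⊤  new=⊤  old=−  +wl: 
  step 10. node 4  ⊔preds=⊤  new=⊤  stable
  step 11. node 0  ⊔preds=⊤  new=−  stable
  step 12. node 1  ⊔preds=⊤  new=⊤  stable

Least fixpoint reached:
  node 0: −
  node 1: ⊤
  node 2: ⊤
  node 3: ⊤
  node 4: ⊤

−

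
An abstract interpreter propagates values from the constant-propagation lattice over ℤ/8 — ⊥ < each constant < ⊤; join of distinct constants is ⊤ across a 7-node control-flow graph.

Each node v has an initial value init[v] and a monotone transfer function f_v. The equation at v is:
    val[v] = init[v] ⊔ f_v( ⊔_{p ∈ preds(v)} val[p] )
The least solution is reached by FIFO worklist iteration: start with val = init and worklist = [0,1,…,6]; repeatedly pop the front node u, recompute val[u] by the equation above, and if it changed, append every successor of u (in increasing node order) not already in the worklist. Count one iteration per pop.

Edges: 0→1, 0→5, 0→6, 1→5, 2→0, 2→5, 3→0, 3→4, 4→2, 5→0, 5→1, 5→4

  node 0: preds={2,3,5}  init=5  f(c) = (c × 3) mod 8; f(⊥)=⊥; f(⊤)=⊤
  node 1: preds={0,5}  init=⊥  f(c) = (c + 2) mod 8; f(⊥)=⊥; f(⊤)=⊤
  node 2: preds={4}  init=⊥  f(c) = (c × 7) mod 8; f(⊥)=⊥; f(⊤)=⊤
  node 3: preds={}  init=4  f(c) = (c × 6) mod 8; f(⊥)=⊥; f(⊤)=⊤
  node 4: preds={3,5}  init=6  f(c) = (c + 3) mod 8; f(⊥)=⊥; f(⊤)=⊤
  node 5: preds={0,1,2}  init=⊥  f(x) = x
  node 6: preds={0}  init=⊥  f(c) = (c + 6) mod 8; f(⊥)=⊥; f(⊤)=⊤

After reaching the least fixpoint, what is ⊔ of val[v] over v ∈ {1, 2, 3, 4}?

⊤

Trace (13 dequeues):
  [1] u=0 | in 4 | out ⊤ | prev 5 | push {}
  [2] u=1 | in ⊤ | out ⊤ | prev ⊥ | push {}
  [3] u=2 | in 6 | out 2 | prev ⊥ | push {0}
  [4] u=3 | in ⊥ | out 4 | ==
  [5] u=4 | in 4 | out ⊤ | prev 6 | push {2}
  [6] u=5 | in ⊤ | out ⊤ | prev ⊥ | push {1,4}
  [7] u=6 | in ⊤ | out ⊤ | prev ⊥ | push {}
  [8] u=0 | in ⊤ | out ⊤ | ==
  [9] u=2 | in ⊤ | out ⊤ | prev 2 | push {0,5}
  [10] u=1 | in ⊤ | out ⊤ | ==
  [11] u=4 | in ⊤ | out ⊤ | ==
  [12] u=0 | in ⊤ | out ⊤ | ==
  [13] u=5 | in ⊤ | out ⊤ | ==

Converged values:
  [0] ⊤
  [1] ⊤
  [2] ⊤
  [3] 4
  [4] ⊤
  [5] ⊤
  [6] ⊤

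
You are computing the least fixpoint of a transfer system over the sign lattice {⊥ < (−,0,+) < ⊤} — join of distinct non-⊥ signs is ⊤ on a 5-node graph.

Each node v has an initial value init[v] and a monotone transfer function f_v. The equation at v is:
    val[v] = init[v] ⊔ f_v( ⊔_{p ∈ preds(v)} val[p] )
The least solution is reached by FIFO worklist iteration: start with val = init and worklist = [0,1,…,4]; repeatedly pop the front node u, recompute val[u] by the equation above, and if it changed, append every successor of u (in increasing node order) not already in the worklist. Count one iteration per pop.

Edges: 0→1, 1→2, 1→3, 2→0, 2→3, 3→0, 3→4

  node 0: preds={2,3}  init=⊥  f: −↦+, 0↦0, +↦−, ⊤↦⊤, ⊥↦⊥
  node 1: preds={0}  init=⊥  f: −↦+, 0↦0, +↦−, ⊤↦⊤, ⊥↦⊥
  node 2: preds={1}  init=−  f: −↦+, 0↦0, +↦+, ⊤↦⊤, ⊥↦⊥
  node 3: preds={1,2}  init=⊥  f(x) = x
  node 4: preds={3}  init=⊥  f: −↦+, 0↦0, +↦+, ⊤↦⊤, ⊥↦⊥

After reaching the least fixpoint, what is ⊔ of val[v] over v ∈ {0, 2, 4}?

Trace (9 dequeues):
  [1] u=0 | in − | out + | prev ⊥ | push {}
  [2] u=1 | in + | out − | prev ⊥ | push {}
  [3] u=2 | in − | out ⊤ | prev − | push {0}
  [4] u=3 | in ⊤ | out ⊤ | prev ⊥ | push {}
  [5] u=4 | in ⊤ | out ⊤ | prev ⊥ | push {}
  [6] u=0 | in ⊤ | out ⊤ | prev + | push {1}
  [7] u=1 | in ⊤ | out ⊤ | prev − | push {2,3}
  [8] u=2 | in ⊤ | out ⊤ | ==
  [9] u=3 | in ⊤ | out ⊤ | ==

Converged values:
  [0] ⊤
  [1] ⊤
  [2] ⊤
  [3] ⊤
  [4] ⊤

⊤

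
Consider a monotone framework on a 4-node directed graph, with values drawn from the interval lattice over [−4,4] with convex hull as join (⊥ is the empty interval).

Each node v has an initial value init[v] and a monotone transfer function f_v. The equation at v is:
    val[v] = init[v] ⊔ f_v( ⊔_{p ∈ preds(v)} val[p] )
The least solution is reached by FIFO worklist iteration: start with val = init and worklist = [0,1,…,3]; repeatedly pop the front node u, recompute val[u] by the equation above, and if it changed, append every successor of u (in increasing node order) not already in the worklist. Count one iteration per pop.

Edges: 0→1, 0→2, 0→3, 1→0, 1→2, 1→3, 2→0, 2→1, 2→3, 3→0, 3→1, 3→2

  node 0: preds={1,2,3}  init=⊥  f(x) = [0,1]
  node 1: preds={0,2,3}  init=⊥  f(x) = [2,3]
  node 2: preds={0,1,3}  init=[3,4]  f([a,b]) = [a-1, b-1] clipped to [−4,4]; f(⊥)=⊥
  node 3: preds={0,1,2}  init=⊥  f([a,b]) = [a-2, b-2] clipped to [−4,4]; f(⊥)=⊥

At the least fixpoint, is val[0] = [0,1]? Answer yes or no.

Trace (13 dequeues):
  [1] u=0 | in [3,4] | out [0,1] | prev ⊥ | push {}
  [2] u=1 | in [0,4] | out [2,3] | prev ⊥ | push {0}
  [3] u=2 | in [0,3] | out [-1,4] | prev [3,4] | push {1}
  [4] u=3 | in [-1,4] | out [-3,2] | prev ⊥ | push {2}
  [5] u=0 | in [-3,4] | out [0,1] | ==
  [6] u=1 | in [-3,4] | out [2,3] | ==
  [7] u=2 | in [-3,3] | out [-4,4] | prev [-1,4] | push {0,1,3}
  [8] u=0 | in [-4,4] | out [0,1] | ==
  [9] u=1 | in [-4,4] | out [2,3] | ==
  [10] u=3 | in [-4,4] | out [-4,2] | prev [-3,2] | push {0,1,2}
  [11] u=0 | in [-4,4] | out [0,1] | ==
  [12] u=1 | in [-4,4] | out [2,3] | ==
  [13] u=2 | in [-4,3] | out [-4,4] | ==

Converged values:
  [0] [0,1]
  [1] [2,3]
  [2] [-4,4]
  [3] [-4,2]

yes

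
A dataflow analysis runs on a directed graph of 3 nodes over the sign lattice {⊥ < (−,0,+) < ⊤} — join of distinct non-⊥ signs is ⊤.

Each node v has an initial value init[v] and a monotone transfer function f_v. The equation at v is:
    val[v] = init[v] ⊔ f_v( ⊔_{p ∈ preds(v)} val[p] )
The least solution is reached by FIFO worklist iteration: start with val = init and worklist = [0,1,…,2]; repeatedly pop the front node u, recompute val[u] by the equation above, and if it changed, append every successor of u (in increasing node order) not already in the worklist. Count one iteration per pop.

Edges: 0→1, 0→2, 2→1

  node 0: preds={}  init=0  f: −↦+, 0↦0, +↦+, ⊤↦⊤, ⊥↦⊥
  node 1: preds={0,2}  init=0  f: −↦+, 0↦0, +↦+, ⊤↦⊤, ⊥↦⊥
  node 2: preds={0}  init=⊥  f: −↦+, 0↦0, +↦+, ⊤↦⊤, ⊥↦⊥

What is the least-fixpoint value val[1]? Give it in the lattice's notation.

Trace (4 dequeues):
  [1] u=0 | in ⊥ | out 0 | ==
  [2] u=1 | in 0 | out 0 | ==
  [3] u=2 | in 0 | out 0 | prev ⊥ | push {1}
  [4] u=1 | in 0 | out 0 | ==

Converged values:
  [0] 0
  [1] 0
  [2] 0

0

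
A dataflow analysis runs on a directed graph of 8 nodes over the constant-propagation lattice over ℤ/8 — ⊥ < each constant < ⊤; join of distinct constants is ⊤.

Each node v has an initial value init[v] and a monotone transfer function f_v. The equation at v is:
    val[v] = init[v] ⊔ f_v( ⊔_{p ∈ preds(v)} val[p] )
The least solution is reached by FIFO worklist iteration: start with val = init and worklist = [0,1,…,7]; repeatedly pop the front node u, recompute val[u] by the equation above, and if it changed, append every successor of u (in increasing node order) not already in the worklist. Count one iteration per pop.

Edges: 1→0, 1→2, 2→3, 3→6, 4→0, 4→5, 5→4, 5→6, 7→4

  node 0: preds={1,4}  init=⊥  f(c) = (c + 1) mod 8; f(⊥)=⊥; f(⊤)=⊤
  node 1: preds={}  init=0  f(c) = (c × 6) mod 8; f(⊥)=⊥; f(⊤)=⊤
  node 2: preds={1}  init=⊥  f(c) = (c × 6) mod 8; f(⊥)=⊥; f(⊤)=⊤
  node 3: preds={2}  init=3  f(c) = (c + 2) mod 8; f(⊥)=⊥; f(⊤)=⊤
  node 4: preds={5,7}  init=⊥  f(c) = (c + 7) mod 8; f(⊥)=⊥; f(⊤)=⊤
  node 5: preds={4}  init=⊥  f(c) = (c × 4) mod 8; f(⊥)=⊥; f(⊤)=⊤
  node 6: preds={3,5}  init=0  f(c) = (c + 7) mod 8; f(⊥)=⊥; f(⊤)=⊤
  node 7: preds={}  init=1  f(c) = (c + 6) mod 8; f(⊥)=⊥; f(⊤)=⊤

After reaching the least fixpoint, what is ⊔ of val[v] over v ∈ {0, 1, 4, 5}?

⊤

Trace (14 dequeues):
  [1] u=0 | in 0 | out 1 | prev ⊥ | push {}
  [2] u=1 | in ⊥ | out 0 | ==
  [3] u=2 | in 0 | out 0 | prev ⊥ | push {}
  [4] u=3 | in 0 | out ⊤ | prev 3 | push {}
  [5] u=4 | in 1 | out 0 | prev ⊥ | push {0}
  [6] u=5 | in 0 | out 0 | prev ⊥ | push {4}
  [7] u=6 | in ⊤ | out ⊤ | prev 0 | push {}
  [8] u=7 | in ⊥ | out 1 | ==
  [9] u=0 | in 0 | out 1 | ==
  [10] u=4 | in ⊤ | out ⊤ | prev 0 | push {0,5}
  [11] u=0 | in ⊤ | out ⊤ | prev 1 | push {}
  [12] u=5 | in ⊤ | out ⊤ | prev 0 | push {4,6}
  [13] u=4 | in ⊤ | out ⊤ | ==
  [14] u=6 | in ⊤ | out ⊤ | ==

Converged values:
  [0] ⊤
  [1] 0
  [2] 0
  [3] ⊤
  [4] ⊤
  [5] ⊤
  [6] ⊤
  [7] 1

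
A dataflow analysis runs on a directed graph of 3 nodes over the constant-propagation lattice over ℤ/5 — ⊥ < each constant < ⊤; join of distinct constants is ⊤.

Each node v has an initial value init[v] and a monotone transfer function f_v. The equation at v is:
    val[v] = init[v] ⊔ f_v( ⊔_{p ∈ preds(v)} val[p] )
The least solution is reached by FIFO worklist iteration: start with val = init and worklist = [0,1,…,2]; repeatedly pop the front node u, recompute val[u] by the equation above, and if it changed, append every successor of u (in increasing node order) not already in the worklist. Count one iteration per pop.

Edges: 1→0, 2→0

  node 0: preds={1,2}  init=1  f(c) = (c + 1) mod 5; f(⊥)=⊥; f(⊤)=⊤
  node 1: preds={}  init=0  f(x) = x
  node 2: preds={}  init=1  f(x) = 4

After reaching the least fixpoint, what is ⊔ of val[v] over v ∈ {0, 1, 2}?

Trace (4 dequeues):
  [1] u=0 | in ⊤ | out ⊤ | prev 1 | push {}
  [2] u=1 | in ⊥ | out 0 | ==
  [3] u=2 | in ⊥ | out ⊤ | prev 1 | push {0}
  [4] u=0 | in ⊤ | out ⊤ | ==

Converged values:
  [0] ⊤
  [1] 0
  [2] ⊤

⊤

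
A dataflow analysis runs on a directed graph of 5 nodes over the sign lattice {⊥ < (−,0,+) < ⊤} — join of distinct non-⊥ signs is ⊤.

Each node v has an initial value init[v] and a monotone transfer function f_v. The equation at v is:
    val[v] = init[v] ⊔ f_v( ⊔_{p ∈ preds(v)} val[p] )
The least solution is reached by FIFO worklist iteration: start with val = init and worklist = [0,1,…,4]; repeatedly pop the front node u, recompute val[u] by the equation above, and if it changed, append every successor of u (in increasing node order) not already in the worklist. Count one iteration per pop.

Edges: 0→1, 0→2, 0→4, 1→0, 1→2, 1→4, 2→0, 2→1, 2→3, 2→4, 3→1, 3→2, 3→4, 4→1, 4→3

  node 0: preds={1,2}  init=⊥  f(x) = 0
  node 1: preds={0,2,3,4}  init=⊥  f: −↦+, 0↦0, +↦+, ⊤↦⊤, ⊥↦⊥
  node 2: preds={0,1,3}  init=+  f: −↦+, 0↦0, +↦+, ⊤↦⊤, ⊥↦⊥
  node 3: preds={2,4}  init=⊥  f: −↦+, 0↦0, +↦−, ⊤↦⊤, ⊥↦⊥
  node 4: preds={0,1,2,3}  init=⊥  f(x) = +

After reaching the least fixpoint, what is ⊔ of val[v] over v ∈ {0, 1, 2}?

Trace (9 dequeues):
  [1] u=0 | in + | out 0 | prev ⊥ | push {}
  [2] u=1 | in ⊤ | out ⊤ | prev ⊥ | push {0}
  [3] u=2 | in ⊤ | out ⊤ | prev + | push {1}
  [4] u=3 | in ⊤ | out ⊤ | prev ⊥ | push {2}
  [5] u=4 | in ⊤ | out + | prev ⊥ | push {3}
  [6] u=0 | in ⊤ | out 0 | ==
  [7] u=1 | in ⊤ | out ⊤ | ==
  [8] u=2 | in ⊤ | out ⊤ | ==
  [9] u=3 | in ⊤ | out ⊤ | ==

Converged values:
  [0] 0
  [1] ⊤
  [2] ⊤
  [3] ⊤
  [4] +

⊤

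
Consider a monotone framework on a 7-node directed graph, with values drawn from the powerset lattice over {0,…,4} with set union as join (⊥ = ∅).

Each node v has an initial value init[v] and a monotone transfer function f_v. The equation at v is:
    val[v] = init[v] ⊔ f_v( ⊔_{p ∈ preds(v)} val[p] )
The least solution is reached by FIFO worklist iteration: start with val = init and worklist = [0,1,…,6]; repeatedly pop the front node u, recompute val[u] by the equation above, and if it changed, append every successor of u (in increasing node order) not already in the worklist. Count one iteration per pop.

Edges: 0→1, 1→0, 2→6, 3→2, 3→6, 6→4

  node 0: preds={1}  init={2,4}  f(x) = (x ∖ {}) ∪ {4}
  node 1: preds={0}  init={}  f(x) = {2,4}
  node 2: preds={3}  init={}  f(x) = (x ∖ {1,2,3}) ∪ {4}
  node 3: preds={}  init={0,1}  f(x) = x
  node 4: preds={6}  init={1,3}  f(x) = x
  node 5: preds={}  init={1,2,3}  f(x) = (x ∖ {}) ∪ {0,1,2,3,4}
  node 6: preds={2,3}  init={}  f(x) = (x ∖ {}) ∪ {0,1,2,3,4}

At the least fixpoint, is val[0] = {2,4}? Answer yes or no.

yes

Worklist (9 pops):
  #1 pop 0: in={} → {2,4} (no change)
  #2 pop 1: in={2,4} → {2,4} (was {}); enqueue [0]
  #3 pop 2: in={0,1} → {0,4} (was {}); enqueue []
  #4 pop 3: in={} → {0,1} (no change)
  #5 pop 4: in={} → {1,3} (no change)
  #6 pop 5: in={} → {0,1,2,3,4} (was {1,2,3}); enqueue []
  #7 pop 6: in={0,1,4} → {0,1,2,3,4} (was {}); enqueue [4]
  #8 pop 0: in={2,4} → {2,4} (no change)
  #9 pop 4: in={0,1,2,3,4} → {0,1,2,3,4} (was {1,3}); enqueue []

Fixpoint:
  val[0] = {2,4}
  val[1] = {2,4}
  val[2] = {0,4}
  val[3] = {0,1}
  val[4] = {0,1,2,3,4}
  val[5] = {0,1,2,3,4}
  val[6] = {0,1,2,3,4}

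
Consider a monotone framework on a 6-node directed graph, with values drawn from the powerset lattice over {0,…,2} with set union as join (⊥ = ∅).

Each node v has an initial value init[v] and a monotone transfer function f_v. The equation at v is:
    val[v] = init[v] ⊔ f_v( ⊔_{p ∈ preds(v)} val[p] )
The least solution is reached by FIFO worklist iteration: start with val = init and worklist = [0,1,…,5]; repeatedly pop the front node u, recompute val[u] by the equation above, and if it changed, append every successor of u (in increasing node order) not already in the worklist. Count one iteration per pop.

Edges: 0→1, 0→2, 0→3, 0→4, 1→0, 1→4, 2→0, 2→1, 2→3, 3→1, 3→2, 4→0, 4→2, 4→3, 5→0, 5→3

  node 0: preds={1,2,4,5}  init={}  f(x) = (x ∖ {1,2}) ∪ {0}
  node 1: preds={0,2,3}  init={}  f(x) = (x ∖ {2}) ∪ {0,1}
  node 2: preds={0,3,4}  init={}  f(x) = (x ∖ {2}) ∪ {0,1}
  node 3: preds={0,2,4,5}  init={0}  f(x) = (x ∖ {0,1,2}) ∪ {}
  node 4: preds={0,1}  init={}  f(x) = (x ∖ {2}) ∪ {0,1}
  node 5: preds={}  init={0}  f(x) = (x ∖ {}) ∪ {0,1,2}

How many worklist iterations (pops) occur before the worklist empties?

Trace (10 dequeues):
  [1] u=0 | in {0} | out {0} | prev {} | push {}
  [2] u=1 | in {0} | out {0,1} | prev {} | push {0}
  [3] u=2 | in {0} | out {0,1} | prev {} | push {1}
  [4] u=3 | in {0,1} | out {0} | ==
  [5] u=4 | in {0,1} | out {0,1} | prev {} | push {2,3}
  [6] u=5 | in {} | out {0,1,2} | prev {0} | push {}
  [7] u=0 | in {0,1,2} | out {0} | ==
  [8] u=1 | in {0,1} | out {0,1} | ==
  [9] u=2 | in {0,1} | out {0,1} | ==
  [10] u=3 | in {0,1,2} | out {0} | ==

Converged values:
  [0] {0}
  [1] {0,1}
  [2] {0,1}
  [3] {0}
  [4] {0,1}
  [5] {0,1,2}

10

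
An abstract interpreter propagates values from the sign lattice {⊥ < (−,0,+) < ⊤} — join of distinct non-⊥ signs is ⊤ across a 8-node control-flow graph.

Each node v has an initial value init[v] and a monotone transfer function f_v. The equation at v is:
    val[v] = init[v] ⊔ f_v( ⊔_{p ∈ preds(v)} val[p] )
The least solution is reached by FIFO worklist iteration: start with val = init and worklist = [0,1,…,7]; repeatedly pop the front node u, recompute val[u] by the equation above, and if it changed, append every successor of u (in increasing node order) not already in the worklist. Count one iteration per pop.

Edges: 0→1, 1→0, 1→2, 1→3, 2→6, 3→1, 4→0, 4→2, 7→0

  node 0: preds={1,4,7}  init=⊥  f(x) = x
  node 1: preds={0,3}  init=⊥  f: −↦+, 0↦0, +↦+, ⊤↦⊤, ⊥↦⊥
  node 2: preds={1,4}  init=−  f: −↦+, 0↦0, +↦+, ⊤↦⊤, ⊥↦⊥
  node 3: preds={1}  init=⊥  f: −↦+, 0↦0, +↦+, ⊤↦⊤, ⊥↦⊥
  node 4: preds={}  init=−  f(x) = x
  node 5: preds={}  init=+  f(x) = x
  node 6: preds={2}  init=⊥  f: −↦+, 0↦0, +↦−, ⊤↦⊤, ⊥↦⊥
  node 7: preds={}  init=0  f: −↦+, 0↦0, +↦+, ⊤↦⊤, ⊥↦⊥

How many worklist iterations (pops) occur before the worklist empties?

Trace (10 dequeues):
  [1] u=0 | in ⊤ | out ⊤ | prev ⊥ | push {}
  [2] u=1 | in ⊤ | out ⊤ | prev ⊥ | push {0}
  [3] u=2 | in ⊤ | out ⊤ | prev − | push {}
  [4] u=3 | in ⊤ | out ⊤ | prev ⊥ | push {1}
  [5] u=4 | in ⊥ | out − | ==
  [6] u=5 | in ⊥ | out + | ==
  [7] u=6 | in ⊤ | out ⊤ | prev ⊥ | push {}
  [8] u=7 | in ⊥ | out 0 | ==
  [9] u=0 | in ⊤ | out ⊤ | ==
  [10] u=1 | in ⊤ | out ⊤ | ==

Converged values:
  [0] ⊤
  [1] ⊤
  [2] ⊤
  [3] ⊤
  [4] −
  [5] +
  [6] ⊤
  [7] 0

10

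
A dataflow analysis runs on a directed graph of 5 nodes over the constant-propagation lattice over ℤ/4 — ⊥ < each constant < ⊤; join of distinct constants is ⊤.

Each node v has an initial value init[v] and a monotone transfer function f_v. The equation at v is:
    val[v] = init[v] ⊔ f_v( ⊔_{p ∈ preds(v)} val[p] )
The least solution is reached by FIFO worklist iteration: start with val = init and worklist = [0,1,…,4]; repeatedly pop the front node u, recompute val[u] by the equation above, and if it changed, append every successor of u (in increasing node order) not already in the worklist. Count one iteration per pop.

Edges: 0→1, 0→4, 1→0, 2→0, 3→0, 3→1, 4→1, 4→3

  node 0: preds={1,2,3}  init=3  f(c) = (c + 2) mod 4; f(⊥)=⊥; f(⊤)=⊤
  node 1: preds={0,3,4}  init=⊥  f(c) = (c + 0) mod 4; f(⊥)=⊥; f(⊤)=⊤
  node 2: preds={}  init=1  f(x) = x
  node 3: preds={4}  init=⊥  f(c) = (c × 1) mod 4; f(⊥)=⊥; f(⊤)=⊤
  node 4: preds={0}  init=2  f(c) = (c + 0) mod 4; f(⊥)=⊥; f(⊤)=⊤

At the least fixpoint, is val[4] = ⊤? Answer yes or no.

yes

Worklist (11 pops):
  #1 pop 0: in=1 → 3 (no change)
  #2 pop 1: in=⊤ → ⊤ (was ⊥); enqueue [0]
  #3 pop 2: in=⊥ → 1 (no change)
  #4 pop 3: in=2 → 2 (was ⊥); enqueue [1]
  #5 pop 4: in=3 → ⊤ (was 2); enqueue [3]
  #6 pop 0: in=⊤ → ⊤ (was 3); enqueue [4]
  #7 pop 1: in=⊤ → ⊤ (no change)
  #8 pop 3: in=⊤ → ⊤ (was 2); enqueue [0,1]
  #9 pop 4: in=⊤ → ⊤ (no change)
  #10 pop 0: in=⊤ → ⊤ (no change)
  #11 pop 1: in=⊤ → ⊤ (no change)

Fixpoint:
  val[0] = ⊤
  val[1] = ⊤
  val[2] = 1
  val[3] = ⊤
  val[4] = ⊤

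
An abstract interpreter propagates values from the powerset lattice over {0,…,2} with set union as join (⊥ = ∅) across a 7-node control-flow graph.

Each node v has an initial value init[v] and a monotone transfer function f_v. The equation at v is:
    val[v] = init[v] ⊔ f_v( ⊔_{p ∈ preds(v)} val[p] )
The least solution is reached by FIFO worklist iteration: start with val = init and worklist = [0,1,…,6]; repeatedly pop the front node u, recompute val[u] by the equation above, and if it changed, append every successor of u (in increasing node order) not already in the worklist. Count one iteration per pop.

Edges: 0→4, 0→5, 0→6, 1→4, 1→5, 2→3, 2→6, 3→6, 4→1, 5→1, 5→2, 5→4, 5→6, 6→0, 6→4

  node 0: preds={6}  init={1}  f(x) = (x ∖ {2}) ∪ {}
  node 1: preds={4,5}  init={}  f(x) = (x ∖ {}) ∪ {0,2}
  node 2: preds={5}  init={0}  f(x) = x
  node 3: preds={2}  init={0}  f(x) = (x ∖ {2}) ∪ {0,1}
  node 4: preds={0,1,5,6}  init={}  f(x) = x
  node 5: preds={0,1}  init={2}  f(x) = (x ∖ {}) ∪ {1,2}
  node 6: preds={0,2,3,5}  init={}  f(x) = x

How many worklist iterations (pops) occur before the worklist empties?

15

Trace (15 dequeues):
  [1] u=0 | in {} | out {1} | ==
  [2] u=1 | in {2} | out {0,2} | prev {} | push {}
  [3] u=2 | in {2} | out {0,2} | prev {0} | push {}
  [4] u=3 | in {0,2} | out {0,1} | prev {0} | push {}
  [5] u=4 | in {0,1,2} | out {0,1,2} | prev {} | push {1}
  [6] u=5 | in {0,1,2} | out {0,1,2} | prev {2} | push {2,4}
  [7] u=6 | in {0,1,2} | out {0,1,2} | prev {} | push {0}
  [8] u=1 | in {0,1,2} | out {0,1,2} | prev {0,2} | push {5}
  [9] u=2 | in {0,1,2} | out {0,1,2} | prev {0,2} | push {3,6}
  [10] u=4 | in {0,1,2} | out {0,1,2} | ==
  [11] u=0 | in {0,1,2} | out {0,1} | prev {1} | push {4}
  [12] u=5 | in {0,1,2} | out {0,1,2} | ==
  [13] u=3 | in {0,1,2} | out {0,1} | ==
  [14] u=6 | in {0,1,2} | out {0,1,2} | ==
  [15] u=4 | in {0,1,2} | out {0,1,2} | ==

Converged values:
  [0] {0,1}
  [1] {0,1,2}
  [2] {0,1,2}
  [3] {0,1}
  [4] {0,1,2}
  [5] {0,1,2}
  [6] {0,1,2}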